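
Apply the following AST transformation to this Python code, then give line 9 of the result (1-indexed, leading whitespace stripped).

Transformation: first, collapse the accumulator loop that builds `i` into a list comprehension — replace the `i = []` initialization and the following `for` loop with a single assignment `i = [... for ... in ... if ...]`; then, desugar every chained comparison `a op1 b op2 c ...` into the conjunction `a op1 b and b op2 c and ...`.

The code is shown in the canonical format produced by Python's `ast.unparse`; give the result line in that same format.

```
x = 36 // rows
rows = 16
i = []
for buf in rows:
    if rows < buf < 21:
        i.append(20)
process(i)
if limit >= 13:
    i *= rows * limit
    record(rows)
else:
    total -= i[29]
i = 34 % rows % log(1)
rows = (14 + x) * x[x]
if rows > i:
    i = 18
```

total -= i[29]

Transformed code:
x = 36 // rows
rows = 16
i = [20 for buf in rows if rows < buf and buf < 21]
process(i)
if limit >= 13:
    i *= rows * limit
    record(rows)
else:
    total -= i[29]
i = 34 % rows % log(1)
rows = (14 + x) * x[x]
if rows > i:
    i = 18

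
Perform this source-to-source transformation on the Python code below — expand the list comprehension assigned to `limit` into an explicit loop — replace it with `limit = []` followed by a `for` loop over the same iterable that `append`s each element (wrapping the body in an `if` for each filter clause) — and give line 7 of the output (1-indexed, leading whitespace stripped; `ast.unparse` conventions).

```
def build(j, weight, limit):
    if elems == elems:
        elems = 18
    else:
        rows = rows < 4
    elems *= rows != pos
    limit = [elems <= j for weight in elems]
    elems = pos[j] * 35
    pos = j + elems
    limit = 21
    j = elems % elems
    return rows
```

Transformed code:
def build(j, weight, limit):
    if elems == elems:
        elems = 18
    else:
        rows = rows < 4
    elems *= rows != pos
    limit = []
    for weight in elems:
        limit.append(elems <= j)
    elems = pos[j] * 35
    pos = j + elems
    limit = 21
    j = elems % elems
    return rows

limit = []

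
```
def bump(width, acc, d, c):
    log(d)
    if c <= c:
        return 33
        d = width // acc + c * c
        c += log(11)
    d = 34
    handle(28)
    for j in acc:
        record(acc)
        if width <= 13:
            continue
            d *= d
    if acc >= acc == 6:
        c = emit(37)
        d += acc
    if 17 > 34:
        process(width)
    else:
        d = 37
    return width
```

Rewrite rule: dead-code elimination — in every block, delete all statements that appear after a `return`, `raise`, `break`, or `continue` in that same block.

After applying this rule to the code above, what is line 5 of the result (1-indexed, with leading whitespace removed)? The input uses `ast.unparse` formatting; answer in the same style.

Transformed code:
def bump(width, acc, d, c):
    log(d)
    if c <= c:
        return 33
    d = 34
    handle(28)
    for j in acc:
        record(acc)
        if width <= 13:
            continue
    if acc >= acc == 6:
        c = emit(37)
        d += acc
    if 17 > 34:
        process(width)
    else:
        d = 37
    return width

d = 34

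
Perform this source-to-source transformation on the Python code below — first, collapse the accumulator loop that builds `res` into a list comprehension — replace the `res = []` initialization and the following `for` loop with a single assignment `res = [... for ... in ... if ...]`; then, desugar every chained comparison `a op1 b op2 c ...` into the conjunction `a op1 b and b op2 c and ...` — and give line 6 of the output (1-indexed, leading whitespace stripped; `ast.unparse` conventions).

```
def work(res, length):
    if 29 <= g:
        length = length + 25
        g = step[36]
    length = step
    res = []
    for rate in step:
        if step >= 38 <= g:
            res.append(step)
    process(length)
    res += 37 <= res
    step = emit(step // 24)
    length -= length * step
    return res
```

Transformed code:
def work(res, length):
    if 29 <= g:
        length = length + 25
        g = step[36]
    length = step
    res = [step for rate in step if step >= 38 and 38 <= g]
    process(length)
    res += 37 <= res
    step = emit(step // 24)
    length -= length * step
    return res

res = [step for rate in step if step >= 38 and 38 <= g]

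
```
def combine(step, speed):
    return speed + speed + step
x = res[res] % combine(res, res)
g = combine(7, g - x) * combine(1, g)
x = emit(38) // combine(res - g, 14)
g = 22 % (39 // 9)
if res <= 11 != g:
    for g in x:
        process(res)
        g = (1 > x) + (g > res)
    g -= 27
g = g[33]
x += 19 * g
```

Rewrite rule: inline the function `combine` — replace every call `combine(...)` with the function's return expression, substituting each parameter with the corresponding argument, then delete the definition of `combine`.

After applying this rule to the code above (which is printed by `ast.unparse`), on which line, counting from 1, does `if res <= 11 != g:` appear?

5

Transformed code:
x = res[res] % (res + res + res)
g = (g - x + (g - x) + 7) * (g + g + 1)
x = emit(38) // (14 + 14 + (res - g))
g = 22 % (39 // 9)
if res <= 11 != g:
    for g in x:
        process(res)
        g = (1 > x) + (g > res)
    g -= 27
g = g[33]
x += 19 * g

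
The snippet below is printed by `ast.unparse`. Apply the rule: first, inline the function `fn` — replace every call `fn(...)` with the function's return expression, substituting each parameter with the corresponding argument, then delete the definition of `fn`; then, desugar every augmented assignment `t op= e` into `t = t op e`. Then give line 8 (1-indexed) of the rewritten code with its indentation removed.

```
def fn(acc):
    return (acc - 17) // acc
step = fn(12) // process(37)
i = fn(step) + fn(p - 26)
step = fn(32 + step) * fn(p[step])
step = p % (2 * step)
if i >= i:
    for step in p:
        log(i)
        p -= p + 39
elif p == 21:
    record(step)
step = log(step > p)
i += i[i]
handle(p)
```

p = p - (p + 39)

Transformed code:
step = (12 - 17) // 12 // process(37)
i = (step - 17) // step + (p - 26 - 17) // (p - 26)
step = (32 + step - 17) // (32 + step) * ((p[step] - 17) // p[step])
step = p % (2 * step)
if i >= i:
    for step in p:
        log(i)
        p = p - (p + 39)
elif p == 21:
    record(step)
step = log(step > p)
i = i + i[i]
handle(p)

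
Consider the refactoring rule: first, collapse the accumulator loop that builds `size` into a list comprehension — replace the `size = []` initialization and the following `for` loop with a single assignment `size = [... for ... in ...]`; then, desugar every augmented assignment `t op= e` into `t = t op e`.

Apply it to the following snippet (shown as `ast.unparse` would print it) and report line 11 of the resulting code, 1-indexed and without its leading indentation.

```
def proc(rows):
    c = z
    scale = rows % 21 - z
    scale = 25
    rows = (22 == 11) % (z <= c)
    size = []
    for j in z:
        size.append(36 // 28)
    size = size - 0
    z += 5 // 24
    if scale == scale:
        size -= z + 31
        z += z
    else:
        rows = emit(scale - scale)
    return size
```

z = z + z

Transformed code:
def proc(rows):
    c = z
    scale = rows % 21 - z
    scale = 25
    rows = (22 == 11) % (z <= c)
    size = [36 // 28 for j in z]
    size = size - 0
    z = z + 5 // 24
    if scale == scale:
        size = size - (z + 31)
        z = z + z
    else:
        rows = emit(scale - scale)
    return size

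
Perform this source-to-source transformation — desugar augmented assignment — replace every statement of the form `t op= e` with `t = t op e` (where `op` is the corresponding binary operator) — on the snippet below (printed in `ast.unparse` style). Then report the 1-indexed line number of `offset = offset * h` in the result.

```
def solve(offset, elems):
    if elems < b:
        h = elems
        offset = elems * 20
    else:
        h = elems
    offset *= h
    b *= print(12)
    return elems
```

Transformed code:
def solve(offset, elems):
    if elems < b:
        h = elems
        offset = elems * 20
    else:
        h = elems
    offset = offset * h
    b = b * print(12)
    return elems

7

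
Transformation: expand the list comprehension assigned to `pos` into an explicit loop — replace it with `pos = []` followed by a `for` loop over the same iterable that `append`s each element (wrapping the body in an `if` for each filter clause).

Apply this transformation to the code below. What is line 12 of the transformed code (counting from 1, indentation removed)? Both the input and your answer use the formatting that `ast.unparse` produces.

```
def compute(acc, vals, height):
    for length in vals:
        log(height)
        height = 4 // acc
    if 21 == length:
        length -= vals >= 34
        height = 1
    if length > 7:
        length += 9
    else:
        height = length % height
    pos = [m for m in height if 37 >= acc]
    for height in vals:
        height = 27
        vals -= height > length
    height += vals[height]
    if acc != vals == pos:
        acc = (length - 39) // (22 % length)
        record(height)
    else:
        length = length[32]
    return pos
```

pos = []

Transformed code:
def compute(acc, vals, height):
    for length in vals:
        log(height)
        height = 4 // acc
    if 21 == length:
        length -= vals >= 34
        height = 1
    if length > 7:
        length += 9
    else:
        height = length % height
    pos = []
    for m in height:
        if 37 >= acc:
            pos.append(m)
    for height in vals:
        height = 27
        vals -= height > length
    height += vals[height]
    if acc != vals == pos:
        acc = (length - 39) // (22 % length)
        record(height)
    else:
        length = length[32]
    return pos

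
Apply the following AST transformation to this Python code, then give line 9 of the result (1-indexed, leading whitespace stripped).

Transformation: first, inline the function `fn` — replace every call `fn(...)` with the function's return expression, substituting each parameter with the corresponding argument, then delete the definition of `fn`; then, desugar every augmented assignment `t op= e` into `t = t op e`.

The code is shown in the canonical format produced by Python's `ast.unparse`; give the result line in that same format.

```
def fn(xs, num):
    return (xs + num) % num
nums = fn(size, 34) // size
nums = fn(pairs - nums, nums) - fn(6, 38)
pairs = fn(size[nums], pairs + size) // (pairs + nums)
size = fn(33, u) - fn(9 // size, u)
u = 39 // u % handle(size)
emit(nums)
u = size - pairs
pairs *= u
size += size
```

size = size + size

Transformed code:
nums = (size + 34) % 34 // size
nums = (pairs - nums + nums) % nums - (6 + 38) % 38
pairs = (size[nums] + (pairs + size)) % (pairs + size) // (pairs + nums)
size = (33 + u) % u - (9 // size + u) % u
u = 39 // u % handle(size)
emit(nums)
u = size - pairs
pairs = pairs * u
size = size + size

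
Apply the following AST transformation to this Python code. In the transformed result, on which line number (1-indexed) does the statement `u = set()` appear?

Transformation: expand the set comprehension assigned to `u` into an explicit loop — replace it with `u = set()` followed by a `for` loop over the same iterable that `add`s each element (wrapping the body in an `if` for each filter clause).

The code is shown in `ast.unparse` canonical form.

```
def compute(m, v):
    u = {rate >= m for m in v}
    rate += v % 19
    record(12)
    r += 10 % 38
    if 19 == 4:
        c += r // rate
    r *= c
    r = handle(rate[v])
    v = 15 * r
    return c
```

2

Transformed code:
def compute(m, v):
    u = set()
    for m in v:
        u.add(rate >= m)
    rate += v % 19
    record(12)
    r += 10 % 38
    if 19 == 4:
        c += r // rate
    r *= c
    r = handle(rate[v])
    v = 15 * r
    return c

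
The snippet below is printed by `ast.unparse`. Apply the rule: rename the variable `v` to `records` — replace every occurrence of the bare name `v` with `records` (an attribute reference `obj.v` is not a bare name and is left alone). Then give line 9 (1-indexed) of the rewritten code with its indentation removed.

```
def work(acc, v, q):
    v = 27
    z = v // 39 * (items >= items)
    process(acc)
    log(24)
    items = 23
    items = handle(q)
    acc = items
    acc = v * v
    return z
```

acc = records * records

Transformed code:
def work(acc, records, q):
    records = 27
    z = records // 39 * (items >= items)
    process(acc)
    log(24)
    items = 23
    items = handle(q)
    acc = items
    acc = records * records
    return z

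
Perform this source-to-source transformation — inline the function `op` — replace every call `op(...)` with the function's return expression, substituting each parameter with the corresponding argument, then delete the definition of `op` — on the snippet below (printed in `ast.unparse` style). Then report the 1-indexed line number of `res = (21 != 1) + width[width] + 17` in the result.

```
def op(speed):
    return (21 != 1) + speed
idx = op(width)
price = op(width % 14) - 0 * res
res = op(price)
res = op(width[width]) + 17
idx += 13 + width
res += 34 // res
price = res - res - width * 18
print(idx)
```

Transformed code:
idx = (21 != 1) + width
price = (21 != 1) + width % 14 - 0 * res
res = (21 != 1) + price
res = (21 != 1) + width[width] + 17
idx += 13 + width
res += 34 // res
price = res - res - width * 18
print(idx)

4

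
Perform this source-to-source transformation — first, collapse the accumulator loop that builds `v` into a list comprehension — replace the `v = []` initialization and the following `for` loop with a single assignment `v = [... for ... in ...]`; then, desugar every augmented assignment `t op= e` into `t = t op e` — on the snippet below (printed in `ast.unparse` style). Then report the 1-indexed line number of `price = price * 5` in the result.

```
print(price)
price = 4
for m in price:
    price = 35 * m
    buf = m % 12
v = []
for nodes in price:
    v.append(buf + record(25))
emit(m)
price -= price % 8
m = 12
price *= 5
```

10

Transformed code:
print(price)
price = 4
for m in price:
    price = 35 * m
    buf = m % 12
v = [buf + record(25) for nodes in price]
emit(m)
price = price - price % 8
m = 12
price = price * 5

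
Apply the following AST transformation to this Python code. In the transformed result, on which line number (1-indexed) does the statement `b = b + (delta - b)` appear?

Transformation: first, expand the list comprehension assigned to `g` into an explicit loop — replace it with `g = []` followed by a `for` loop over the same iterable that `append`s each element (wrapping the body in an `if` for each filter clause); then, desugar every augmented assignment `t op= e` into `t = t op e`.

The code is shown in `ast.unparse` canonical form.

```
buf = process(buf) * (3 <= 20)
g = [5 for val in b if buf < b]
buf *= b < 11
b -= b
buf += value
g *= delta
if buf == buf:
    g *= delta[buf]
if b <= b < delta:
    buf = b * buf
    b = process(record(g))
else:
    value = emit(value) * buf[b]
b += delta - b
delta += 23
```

Transformed code:
buf = process(buf) * (3 <= 20)
g = []
for val in b:
    if buf < b:
        g.append(5)
buf = buf * (b < 11)
b = b - b
buf = buf + value
g = g * delta
if buf == buf:
    g = g * delta[buf]
if b <= b < delta:
    buf = b * buf
    b = process(record(g))
else:
    value = emit(value) * buf[b]
b = b + (delta - b)
delta = delta + 23

17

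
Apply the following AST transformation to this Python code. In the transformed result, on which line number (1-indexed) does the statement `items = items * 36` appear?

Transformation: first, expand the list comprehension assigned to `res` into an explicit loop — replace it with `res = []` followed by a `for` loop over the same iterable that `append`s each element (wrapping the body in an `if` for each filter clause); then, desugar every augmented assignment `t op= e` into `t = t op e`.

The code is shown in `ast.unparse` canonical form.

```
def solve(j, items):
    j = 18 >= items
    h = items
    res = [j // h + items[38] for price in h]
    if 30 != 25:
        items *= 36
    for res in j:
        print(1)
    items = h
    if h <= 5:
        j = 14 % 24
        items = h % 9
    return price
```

8

Transformed code:
def solve(j, items):
    j = 18 >= items
    h = items
    res = []
    for price in h:
        res.append(j // h + items[38])
    if 30 != 25:
        items = items * 36
    for res in j:
        print(1)
    items = h
    if h <= 5:
        j = 14 % 24
        items = h % 9
    return price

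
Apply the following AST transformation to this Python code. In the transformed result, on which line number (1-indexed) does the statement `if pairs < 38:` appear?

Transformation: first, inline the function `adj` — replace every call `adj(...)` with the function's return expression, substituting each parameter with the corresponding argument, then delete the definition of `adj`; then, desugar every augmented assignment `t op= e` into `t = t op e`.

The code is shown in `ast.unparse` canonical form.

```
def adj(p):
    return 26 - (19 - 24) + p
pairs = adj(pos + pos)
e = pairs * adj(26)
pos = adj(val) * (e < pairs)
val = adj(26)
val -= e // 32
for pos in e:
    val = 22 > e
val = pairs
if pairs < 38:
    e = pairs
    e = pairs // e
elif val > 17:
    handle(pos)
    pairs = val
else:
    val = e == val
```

Transformed code:
pairs = 26 - (19 - 24) + (pos + pos)
e = pairs * (26 - (19 - 24) + 26)
pos = (26 - (19 - 24) + val) * (e < pairs)
val = 26 - (19 - 24) + 26
val = val - e // 32
for pos in e:
    val = 22 > e
val = pairs
if pairs < 38:
    e = pairs
    e = pairs // e
elif val > 17:
    handle(pos)
    pairs = val
else:
    val = e == val

9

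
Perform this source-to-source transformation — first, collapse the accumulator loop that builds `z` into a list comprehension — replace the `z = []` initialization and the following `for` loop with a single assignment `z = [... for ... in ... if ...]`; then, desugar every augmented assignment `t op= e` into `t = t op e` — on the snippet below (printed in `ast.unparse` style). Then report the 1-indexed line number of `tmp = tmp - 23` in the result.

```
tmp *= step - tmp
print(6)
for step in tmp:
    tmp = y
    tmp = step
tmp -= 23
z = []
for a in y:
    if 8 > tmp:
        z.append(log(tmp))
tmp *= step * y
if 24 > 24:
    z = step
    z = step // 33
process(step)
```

6

Transformed code:
tmp = tmp * (step - tmp)
print(6)
for step in tmp:
    tmp = y
    tmp = step
tmp = tmp - 23
z = [log(tmp) for a in y if 8 > tmp]
tmp = tmp * (step * y)
if 24 > 24:
    z = step
    z = step // 33
process(step)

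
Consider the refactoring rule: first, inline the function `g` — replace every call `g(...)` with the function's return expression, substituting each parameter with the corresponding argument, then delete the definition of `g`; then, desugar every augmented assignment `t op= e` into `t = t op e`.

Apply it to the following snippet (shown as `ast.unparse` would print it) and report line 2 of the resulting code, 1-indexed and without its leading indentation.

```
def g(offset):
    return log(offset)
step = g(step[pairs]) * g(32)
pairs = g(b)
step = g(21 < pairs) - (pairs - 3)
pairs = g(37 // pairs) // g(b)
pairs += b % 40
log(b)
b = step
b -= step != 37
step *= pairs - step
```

Transformed code:
step = log(step[pairs]) * log(32)
pairs = log(b)
step = log(21 < pairs) - (pairs - 3)
pairs = log(37 // pairs) // log(b)
pairs = pairs + b % 40
log(b)
b = step
b = b - (step != 37)
step = step * (pairs - step)

pairs = log(b)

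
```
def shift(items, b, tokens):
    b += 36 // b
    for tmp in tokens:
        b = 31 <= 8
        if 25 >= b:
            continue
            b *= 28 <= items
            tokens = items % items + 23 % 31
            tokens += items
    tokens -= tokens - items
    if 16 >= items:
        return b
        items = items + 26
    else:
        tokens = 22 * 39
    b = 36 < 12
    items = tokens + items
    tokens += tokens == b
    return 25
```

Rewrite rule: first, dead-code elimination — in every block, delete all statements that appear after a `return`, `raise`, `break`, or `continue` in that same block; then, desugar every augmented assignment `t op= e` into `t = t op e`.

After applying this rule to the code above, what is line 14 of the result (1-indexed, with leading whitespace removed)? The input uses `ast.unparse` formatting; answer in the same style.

tokens = tokens + (tokens == b)

Transformed code:
def shift(items, b, tokens):
    b = b + 36 // b
    for tmp in tokens:
        b = 31 <= 8
        if 25 >= b:
            continue
    tokens = tokens - (tokens - items)
    if 16 >= items:
        return b
    else:
        tokens = 22 * 39
    b = 36 < 12
    items = tokens + items
    tokens = tokens + (tokens == b)
    return 25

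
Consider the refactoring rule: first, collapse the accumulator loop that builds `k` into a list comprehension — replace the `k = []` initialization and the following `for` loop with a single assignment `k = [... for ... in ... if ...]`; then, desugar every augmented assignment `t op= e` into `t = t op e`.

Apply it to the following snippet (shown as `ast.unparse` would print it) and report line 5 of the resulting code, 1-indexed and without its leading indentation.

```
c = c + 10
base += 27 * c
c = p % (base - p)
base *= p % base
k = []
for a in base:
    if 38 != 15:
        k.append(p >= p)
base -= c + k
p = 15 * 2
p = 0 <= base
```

k = [p >= p for a in base if 38 != 15]

Transformed code:
c = c + 10
base = base + 27 * c
c = p % (base - p)
base = base * (p % base)
k = [p >= p for a in base if 38 != 15]
base = base - (c + k)
p = 15 * 2
p = 0 <= base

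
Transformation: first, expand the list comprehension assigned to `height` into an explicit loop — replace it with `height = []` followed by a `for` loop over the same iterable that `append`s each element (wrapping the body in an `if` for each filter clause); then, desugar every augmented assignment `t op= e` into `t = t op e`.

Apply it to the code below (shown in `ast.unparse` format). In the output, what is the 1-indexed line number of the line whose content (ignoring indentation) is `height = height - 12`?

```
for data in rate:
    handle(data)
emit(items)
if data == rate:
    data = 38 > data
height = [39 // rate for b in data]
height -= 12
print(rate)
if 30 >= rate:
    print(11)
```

Transformed code:
for data in rate:
    handle(data)
emit(items)
if data == rate:
    data = 38 > data
height = []
for b in data:
    height.append(39 // rate)
height = height - 12
print(rate)
if 30 >= rate:
    print(11)

9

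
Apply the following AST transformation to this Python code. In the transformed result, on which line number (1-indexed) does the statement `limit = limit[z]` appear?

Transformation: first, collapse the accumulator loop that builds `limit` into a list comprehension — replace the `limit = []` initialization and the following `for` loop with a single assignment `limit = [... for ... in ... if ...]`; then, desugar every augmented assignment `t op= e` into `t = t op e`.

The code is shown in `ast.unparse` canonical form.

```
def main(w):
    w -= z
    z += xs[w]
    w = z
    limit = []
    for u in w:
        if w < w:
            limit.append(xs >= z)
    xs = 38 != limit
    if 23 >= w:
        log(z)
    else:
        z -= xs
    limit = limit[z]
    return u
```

Transformed code:
def main(w):
    w = w - z
    z = z + xs[w]
    w = z
    limit = [xs >= z for u in w if w < w]
    xs = 38 != limit
    if 23 >= w:
        log(z)
    else:
        z = z - xs
    limit = limit[z]
    return u

11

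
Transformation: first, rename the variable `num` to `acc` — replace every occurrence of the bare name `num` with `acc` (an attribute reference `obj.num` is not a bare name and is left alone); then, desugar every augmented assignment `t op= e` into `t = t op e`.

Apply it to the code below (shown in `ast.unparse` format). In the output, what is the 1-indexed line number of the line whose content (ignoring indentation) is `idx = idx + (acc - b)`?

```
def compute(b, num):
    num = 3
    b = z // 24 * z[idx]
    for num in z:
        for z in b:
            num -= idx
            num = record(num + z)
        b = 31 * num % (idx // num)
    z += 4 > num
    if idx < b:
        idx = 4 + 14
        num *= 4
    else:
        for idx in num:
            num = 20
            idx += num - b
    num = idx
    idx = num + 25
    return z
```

Transformed code:
def compute(b, acc):
    acc = 3
    b = z // 24 * z[idx]
    for acc in z:
        for z in b:
            acc = acc - idx
            acc = record(acc + z)
        b = 31 * acc % (idx // acc)
    z = z + (4 > acc)
    if idx < b:
        idx = 4 + 14
        acc = acc * 4
    else:
        for idx in acc:
            acc = 20
            idx = idx + (acc - b)
    acc = idx
    idx = acc + 25
    return z

16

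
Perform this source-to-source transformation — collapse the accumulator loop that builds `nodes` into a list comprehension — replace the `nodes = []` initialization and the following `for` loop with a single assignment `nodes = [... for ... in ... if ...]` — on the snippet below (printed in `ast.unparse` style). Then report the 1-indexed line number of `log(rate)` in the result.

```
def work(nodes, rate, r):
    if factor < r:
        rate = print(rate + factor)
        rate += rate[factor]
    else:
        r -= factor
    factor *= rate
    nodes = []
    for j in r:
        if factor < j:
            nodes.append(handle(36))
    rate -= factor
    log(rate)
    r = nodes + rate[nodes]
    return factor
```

10

Transformed code:
def work(nodes, rate, r):
    if factor < r:
        rate = print(rate + factor)
        rate += rate[factor]
    else:
        r -= factor
    factor *= rate
    nodes = [handle(36) for j in r if factor < j]
    rate -= factor
    log(rate)
    r = nodes + rate[nodes]
    return factor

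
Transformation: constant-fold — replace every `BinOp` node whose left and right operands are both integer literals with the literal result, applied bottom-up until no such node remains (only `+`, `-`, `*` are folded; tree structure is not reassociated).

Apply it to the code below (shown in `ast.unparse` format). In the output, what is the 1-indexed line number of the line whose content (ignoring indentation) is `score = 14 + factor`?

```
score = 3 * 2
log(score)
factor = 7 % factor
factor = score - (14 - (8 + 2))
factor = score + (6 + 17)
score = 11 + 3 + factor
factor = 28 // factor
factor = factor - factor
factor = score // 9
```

Transformed code:
score = 6
log(score)
factor = 7 % factor
factor = score - 4
factor = score + 23
score = 14 + factor
factor = 28 // factor
factor = factor - factor
factor = score // 9

6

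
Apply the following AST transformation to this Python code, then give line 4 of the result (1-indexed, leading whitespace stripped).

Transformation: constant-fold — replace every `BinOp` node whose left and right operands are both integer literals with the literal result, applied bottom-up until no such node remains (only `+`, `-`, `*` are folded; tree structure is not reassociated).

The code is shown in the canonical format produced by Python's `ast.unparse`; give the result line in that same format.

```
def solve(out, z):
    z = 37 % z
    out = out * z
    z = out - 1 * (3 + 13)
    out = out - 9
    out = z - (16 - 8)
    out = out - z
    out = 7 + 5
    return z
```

z = out - 16

Transformed code:
def solve(out, z):
    z = 37 % z
    out = out * z
    z = out - 16
    out = out - 9
    out = z - 8
    out = out - z
    out = 12
    return z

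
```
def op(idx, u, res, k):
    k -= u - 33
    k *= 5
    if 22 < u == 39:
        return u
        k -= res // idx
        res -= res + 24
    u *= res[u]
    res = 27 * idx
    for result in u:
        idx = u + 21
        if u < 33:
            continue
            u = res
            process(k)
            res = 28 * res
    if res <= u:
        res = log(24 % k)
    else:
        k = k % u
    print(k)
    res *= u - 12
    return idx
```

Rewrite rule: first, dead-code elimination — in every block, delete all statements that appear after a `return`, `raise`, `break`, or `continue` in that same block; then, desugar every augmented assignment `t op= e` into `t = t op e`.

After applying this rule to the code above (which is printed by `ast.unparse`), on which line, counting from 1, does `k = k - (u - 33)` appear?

Transformed code:
def op(idx, u, res, k):
    k = k - (u - 33)
    k = k * 5
    if 22 < u == 39:
        return u
    u = u * res[u]
    res = 27 * idx
    for result in u:
        idx = u + 21
        if u < 33:
            continue
    if res <= u:
        res = log(24 % k)
    else:
        k = k % u
    print(k)
    res = res * (u - 12)
    return idx

2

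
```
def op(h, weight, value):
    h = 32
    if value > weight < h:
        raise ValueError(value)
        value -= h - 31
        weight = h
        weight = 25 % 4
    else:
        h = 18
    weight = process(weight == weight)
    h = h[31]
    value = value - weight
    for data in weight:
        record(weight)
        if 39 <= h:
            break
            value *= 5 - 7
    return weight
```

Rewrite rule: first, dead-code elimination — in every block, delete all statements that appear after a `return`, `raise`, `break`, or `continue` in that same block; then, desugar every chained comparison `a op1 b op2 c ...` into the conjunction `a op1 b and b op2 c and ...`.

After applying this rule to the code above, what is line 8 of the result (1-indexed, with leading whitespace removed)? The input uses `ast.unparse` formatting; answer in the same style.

h = h[31]

Transformed code:
def op(h, weight, value):
    h = 32
    if value > weight and weight < h:
        raise ValueError(value)
    else:
        h = 18
    weight = process(weight == weight)
    h = h[31]
    value = value - weight
    for data in weight:
        record(weight)
        if 39 <= h:
            break
    return weight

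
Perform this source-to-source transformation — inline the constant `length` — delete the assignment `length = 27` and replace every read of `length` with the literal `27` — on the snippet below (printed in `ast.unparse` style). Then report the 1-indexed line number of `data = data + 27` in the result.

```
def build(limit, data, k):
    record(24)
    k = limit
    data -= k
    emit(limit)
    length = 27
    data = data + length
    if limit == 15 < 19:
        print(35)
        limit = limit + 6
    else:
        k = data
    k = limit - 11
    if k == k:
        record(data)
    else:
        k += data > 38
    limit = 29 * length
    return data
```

6

Transformed code:
def build(limit, data, k):
    record(24)
    k = limit
    data -= k
    emit(limit)
    data = data + 27
    if limit == 15 < 19:
        print(35)
        limit = limit + 6
    else:
        k = data
    k = limit - 11
    if k == k:
        record(data)
    else:
        k += data > 38
    limit = 29 * 27
    return data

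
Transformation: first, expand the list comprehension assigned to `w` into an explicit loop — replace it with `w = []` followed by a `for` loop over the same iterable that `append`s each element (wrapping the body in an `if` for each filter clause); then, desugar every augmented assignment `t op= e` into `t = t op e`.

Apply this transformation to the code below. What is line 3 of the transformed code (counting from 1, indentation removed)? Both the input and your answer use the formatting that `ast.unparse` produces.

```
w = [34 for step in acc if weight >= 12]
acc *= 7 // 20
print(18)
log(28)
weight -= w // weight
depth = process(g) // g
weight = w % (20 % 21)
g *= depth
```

Transformed code:
w = []
for step in acc:
    if weight >= 12:
        w.append(34)
acc = acc * (7 // 20)
print(18)
log(28)
weight = weight - w // weight
depth = process(g) // g
weight = w % (20 % 21)
g = g * depth

if weight >= 12:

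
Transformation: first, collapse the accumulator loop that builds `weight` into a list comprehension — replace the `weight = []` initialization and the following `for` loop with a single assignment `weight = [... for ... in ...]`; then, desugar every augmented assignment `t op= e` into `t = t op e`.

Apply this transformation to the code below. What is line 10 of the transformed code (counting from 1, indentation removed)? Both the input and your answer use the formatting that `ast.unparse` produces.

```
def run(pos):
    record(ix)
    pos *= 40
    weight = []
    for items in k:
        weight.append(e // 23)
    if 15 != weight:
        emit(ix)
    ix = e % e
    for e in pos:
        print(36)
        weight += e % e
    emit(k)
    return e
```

weight = weight + e % e

Transformed code:
def run(pos):
    record(ix)
    pos = pos * 40
    weight = [e // 23 for items in k]
    if 15 != weight:
        emit(ix)
    ix = e % e
    for e in pos:
        print(36)
        weight = weight + e % e
    emit(k)
    return e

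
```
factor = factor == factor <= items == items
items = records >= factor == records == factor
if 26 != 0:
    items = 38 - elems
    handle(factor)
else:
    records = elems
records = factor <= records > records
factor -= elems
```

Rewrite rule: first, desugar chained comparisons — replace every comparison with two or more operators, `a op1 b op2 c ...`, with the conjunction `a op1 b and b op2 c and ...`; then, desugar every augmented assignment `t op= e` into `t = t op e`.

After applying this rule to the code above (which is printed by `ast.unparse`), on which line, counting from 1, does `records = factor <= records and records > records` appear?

8

Transformed code:
factor = factor == factor and factor <= items and (items == items)
items = records >= factor and factor == records and (records == factor)
if 26 != 0:
    items = 38 - elems
    handle(factor)
else:
    records = elems
records = factor <= records and records > records
factor = factor - elems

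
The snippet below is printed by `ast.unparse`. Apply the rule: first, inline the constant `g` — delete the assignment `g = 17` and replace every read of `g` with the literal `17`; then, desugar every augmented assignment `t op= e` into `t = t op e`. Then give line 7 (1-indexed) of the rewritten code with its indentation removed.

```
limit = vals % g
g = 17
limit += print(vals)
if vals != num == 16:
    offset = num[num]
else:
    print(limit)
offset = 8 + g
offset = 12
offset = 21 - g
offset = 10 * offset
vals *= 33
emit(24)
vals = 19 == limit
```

offset = 8 + 17

Transformed code:
limit = vals % 17
limit = limit + print(vals)
if vals != num == 16:
    offset = num[num]
else:
    print(limit)
offset = 8 + 17
offset = 12
offset = 21 - 17
offset = 10 * offset
vals = vals * 33
emit(24)
vals = 19 == limit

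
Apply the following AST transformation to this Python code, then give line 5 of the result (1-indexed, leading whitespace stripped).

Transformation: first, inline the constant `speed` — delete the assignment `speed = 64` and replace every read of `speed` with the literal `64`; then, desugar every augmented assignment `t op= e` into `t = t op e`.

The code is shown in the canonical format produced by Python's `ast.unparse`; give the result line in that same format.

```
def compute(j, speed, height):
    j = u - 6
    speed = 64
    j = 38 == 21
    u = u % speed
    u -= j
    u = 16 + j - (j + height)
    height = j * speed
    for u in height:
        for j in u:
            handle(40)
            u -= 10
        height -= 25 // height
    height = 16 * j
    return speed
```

u = u - j

Transformed code:
def compute(j, speed, height):
    j = u - 6
    j = 38 == 21
    u = u % 64
    u = u - j
    u = 16 + j - (j + height)
    height = j * 64
    for u in height:
        for j in u:
            handle(40)
            u = u - 10
        height = height - 25 // height
    height = 16 * j
    return 64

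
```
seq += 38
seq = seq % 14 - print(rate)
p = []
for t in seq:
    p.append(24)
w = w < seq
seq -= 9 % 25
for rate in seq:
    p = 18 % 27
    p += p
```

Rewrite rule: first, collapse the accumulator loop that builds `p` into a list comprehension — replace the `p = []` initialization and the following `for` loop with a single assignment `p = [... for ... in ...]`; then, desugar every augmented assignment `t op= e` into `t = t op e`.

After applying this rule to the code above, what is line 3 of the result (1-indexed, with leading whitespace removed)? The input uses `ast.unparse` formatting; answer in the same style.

Transformed code:
seq = seq + 38
seq = seq % 14 - print(rate)
p = [24 for t in seq]
w = w < seq
seq = seq - 9 % 25
for rate in seq:
    p = 18 % 27
    p = p + p

p = [24 for t in seq]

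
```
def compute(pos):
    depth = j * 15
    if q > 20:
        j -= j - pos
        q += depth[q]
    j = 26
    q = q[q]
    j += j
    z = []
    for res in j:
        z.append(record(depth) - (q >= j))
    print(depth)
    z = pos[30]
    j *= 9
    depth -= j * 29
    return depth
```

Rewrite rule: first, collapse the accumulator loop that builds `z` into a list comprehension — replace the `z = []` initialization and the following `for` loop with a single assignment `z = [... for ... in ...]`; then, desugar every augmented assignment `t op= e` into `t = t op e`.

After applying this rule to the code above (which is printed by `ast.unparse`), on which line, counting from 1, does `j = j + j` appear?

8

Transformed code:
def compute(pos):
    depth = j * 15
    if q > 20:
        j = j - (j - pos)
        q = q + depth[q]
    j = 26
    q = q[q]
    j = j + j
    z = [record(depth) - (q >= j) for res in j]
    print(depth)
    z = pos[30]
    j = j * 9
    depth = depth - j * 29
    return depth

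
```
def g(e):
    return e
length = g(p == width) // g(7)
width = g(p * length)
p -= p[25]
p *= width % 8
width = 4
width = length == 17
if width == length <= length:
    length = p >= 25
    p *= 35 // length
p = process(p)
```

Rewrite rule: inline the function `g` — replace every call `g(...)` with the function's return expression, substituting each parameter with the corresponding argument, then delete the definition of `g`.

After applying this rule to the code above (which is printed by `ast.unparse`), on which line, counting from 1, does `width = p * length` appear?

Transformed code:
length = (p == width) // 7
width = p * length
p -= p[25]
p *= width % 8
width = 4
width = length == 17
if width == length <= length:
    length = p >= 25
    p *= 35 // length
p = process(p)

2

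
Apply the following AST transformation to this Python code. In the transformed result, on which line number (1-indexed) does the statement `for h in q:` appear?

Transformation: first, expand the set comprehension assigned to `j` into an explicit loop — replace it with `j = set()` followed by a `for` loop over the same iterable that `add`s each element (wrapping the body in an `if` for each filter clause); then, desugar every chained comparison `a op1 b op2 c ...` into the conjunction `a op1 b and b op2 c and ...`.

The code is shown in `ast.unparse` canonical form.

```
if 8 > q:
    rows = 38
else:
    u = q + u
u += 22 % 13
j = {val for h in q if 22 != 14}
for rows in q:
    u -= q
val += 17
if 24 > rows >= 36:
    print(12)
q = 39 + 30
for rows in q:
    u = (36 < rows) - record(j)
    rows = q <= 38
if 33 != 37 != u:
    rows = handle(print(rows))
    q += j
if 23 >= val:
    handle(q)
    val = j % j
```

7

Transformed code:
if 8 > q:
    rows = 38
else:
    u = q + u
u += 22 % 13
j = set()
for h in q:
    if 22 != 14:
        j.add(val)
for rows in q:
    u -= q
val += 17
if 24 > rows and rows >= 36:
    print(12)
q = 39 + 30
for rows in q:
    u = (36 < rows) - record(j)
    rows = q <= 38
if 33 != 37 and 37 != u:
    rows = handle(print(rows))
    q += j
if 23 >= val:
    handle(q)
    val = j % j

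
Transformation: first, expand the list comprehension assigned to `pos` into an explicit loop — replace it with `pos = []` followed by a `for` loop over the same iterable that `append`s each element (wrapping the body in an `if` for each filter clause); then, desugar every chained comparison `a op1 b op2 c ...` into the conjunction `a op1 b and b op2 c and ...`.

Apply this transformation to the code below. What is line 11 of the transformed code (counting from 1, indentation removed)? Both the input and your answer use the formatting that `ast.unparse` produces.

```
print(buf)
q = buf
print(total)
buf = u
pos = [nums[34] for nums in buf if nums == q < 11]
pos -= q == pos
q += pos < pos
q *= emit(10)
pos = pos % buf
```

q *= emit(10)

Transformed code:
print(buf)
q = buf
print(total)
buf = u
pos = []
for nums in buf:
    if nums == q and q < 11:
        pos.append(nums[34])
pos -= q == pos
q += pos < pos
q *= emit(10)
pos = pos % buf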